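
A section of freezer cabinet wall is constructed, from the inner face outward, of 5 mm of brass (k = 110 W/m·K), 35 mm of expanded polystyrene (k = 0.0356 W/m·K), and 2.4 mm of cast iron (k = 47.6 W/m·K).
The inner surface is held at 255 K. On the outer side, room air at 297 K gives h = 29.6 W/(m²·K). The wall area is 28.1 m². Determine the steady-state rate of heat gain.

Q ≈ 1160 W

Thermal resistances in series:
R_brass = L/(kA) = 0.005/(110×28.1) = 1.618×10^-6 K/W
R_expanded polystyrene = L/(kA) = 0.035/(0.0356×28.1) = 0.03499 K/W
R_cast iron = L/(kA) = 0.0024/(47.6×28.1) = 1.794×10^-6 K/W
R_outer film = 1/(h_o·A) = 1/(29.6×28.1) = 0.001202 K/W
R_total = 0.03619 K/W
Q = ΔT / R_total = 42 / 0.03619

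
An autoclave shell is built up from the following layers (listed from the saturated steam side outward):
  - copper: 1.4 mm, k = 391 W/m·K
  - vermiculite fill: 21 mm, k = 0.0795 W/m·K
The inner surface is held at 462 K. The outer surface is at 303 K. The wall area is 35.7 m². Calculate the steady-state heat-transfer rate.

Model the wall as resistances in series:
R_copper = L/(kA) = 0.0014/(391×35.7) = 1.003×10^-7 K/W
R_vermiculite fill = L/(kA) = 0.021/(0.0795×35.7) = 0.007399 K/W
R_total = 0.007399 K/W
Q = ΔT / R_total = 159 / 0.007399

Q ≈ 21500 W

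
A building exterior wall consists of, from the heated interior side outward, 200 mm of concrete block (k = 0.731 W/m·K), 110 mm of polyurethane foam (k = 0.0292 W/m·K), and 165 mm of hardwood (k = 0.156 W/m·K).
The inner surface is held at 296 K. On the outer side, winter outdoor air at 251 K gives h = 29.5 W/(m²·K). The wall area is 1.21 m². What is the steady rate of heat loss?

Using the resistance-network approach (series):
R_concrete block = L/(kA) = 0.2/(0.731×1.21) = 0.2261 K/W
R_polyurethane foam = L/(kA) = 0.11/(0.0292×1.21) = 3.113 K/W
R_hardwood = L/(kA) = 0.165/(0.156×1.21) = 0.8741 K/W
R_outer film = 1/(h_o·A) = 1/(29.5×1.21) = 0.02802 K/W
R_total = 4.242 K/W
Q = ΔT / R_total = 45 / 4.242

Q ≈ 10.6 W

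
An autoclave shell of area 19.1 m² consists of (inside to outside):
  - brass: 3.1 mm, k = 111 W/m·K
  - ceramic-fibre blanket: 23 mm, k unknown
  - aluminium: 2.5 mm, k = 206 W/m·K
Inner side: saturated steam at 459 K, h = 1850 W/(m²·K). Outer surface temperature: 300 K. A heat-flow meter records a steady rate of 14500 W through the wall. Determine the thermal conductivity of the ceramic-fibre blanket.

k ≈ 0.11 W/(m·K)

Model the wall as resistances in series:
R_inner film = 1/(h_i·A) = 1/(1850×19.1) = 2.83×10^-5 K/W
R_brass = L/(kA) = 0.0031/(111×19.1) = 1.462×10^-6 K/W
R_aluminium = L/(kA) = 0.0025/(206×19.1) = 6.354×10^-7 K/W
Sum of known resistances R_other = 3.04×10^-5 K/W
Total R = ΔT/Q = 159/14500 = 0.01097 K/W
R_ceramic-fibre blanket = R_total − R_other = 0.01094 K/W
k = L/(R·A) = 0.023/(0.01094×19.1)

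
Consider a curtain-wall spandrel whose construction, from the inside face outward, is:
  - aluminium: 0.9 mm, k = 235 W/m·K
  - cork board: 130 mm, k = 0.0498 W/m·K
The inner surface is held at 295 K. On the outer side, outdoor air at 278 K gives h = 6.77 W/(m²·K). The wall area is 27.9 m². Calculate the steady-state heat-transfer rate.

Using the resistance-network approach (series):
R_aluminium = L/(kA) = 0.0009/(235×27.9) = 1.373×10^-7 K/W
R_cork board = L/(kA) = 0.13/(0.0498×27.9) = 0.09356 K/W
R_outer film = 1/(h_o·A) = 1/(6.77×27.9) = 0.005294 K/W
R_total = 0.09886 K/W
Q = ΔT / R_total = 17 / 0.09886

Q ≈ 172 W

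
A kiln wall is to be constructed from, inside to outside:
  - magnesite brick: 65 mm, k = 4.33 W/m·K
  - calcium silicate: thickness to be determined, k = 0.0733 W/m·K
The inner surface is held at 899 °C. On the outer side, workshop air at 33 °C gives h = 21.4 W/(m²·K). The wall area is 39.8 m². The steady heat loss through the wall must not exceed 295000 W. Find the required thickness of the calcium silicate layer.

L ≈ 4.04 mm

Thermal resistances in series:
R_magnesite brick = L/(kA) = 0.065/(4.33×39.8) = 3.772×10^-4 K/W
R_outer film = 1/(h_o·A) = 1/(21.4×39.8) = 0.001174 K/W
Sum of the known resistances R_other = 0.001551 K/W
Required total resistance R_tot = ΔT/Q_allow = 866/295000 = 0.002936 K/W
R_calcium silicate = R_tot − R_other = 0.001384 K/W
L = R·k·A = 0.001384×0.0733×39.8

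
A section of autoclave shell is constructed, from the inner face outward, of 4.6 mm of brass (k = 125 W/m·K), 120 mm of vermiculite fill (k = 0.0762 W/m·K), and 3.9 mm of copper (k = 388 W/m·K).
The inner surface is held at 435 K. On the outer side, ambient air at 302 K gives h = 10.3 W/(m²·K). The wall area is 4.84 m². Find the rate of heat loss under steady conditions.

Q ≈ 385 W

Using the resistance-network approach (series):
R_brass = L/(kA) = 0.0046/(125×4.84) = 7.603×10^-6 K/W
R_vermiculite fill = L/(kA) = 0.12/(0.0762×4.84) = 0.3254 K/W
R_copper = L/(kA) = 0.0039/(388×4.84) = 2.077×10^-6 K/W
R_outer film = 1/(h_o·A) = 1/(10.3×4.84) = 0.02006 K/W
R_total = 0.3454 K/W
Q = ΔT / R_total = 133 / 0.3454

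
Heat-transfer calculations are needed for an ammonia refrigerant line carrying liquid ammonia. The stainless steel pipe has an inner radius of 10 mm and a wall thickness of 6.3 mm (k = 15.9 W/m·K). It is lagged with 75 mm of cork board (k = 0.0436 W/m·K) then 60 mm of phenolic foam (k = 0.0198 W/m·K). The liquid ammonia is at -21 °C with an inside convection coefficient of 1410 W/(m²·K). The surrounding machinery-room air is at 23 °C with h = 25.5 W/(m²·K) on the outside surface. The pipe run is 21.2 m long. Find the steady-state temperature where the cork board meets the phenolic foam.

T ≈ 5.66 °C

For a radial system each layer contributes R = ln(r_out/r_in)/(2πkL); films add R = 1/(hA).
R_inner film = 1/(h_i·2πr₁L) = 1/(1410×2π×0.01×21.2) = 5.324×10^-4 K/W
R_stainless steel pipe wall = ln(16.3/10)/(2π×15.9×21.2) = 2.307×10^-4 K/W
R_cork board = ln(91.3/16.3)/(2π×0.0436×21.2) = 0.2967 K/W
R_phenolic foam = ln(151.3/91.3)/(2π×0.0198×21.2) = 0.1915 K/W
R_outer film = 1/(h_o·2πr_oL) = 1/(25.5×2π×0.1513×21.2) = 0.001946 K/W
R_total = 0.4909 K/W
Q = ΔT/R_total = 44/0.4909
Q = 89.6 W
T_interface = T_inner + Q·ΣR(inner→interface) = -21 + 89.6×0.2974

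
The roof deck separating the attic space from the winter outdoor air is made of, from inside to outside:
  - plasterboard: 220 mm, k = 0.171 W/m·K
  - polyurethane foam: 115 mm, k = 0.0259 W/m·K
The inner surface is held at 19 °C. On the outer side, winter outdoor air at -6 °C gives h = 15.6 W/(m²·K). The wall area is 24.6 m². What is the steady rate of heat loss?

Q ≈ 106 W

Series thermal resistances:
R_plasterboard = L/(kA) = 0.22/(0.171×24.6) = 0.0523 K/W
R_polyurethane foam = L/(kA) = 0.115/(0.0259×24.6) = 0.1805 K/W
R_outer film = 1/(h_o·A) = 1/(15.6×24.6) = 0.002606 K/W
R_total = 0.2354 K/W
Q = ΔT / R_total = 25 / 0.2354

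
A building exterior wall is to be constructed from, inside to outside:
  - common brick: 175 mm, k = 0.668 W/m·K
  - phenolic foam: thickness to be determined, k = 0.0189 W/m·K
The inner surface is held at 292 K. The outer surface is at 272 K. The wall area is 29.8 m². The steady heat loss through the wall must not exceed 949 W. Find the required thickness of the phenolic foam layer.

Using the resistance-network approach (series):
R_common brick = L/(kA) = 0.175/(0.668×29.8) = 0.008791 K/W
Sum of the known resistances R_other = 0.008791 K/W
Required total resistance R_tot = ΔT/Q_allow = 20/949 = 0.02107 K/W
R_phenolic foam = R_tot − R_other = 0.01228 K/W
L = R·k·A = 0.01228×0.0189×29.8

L ≈ 6.92 mm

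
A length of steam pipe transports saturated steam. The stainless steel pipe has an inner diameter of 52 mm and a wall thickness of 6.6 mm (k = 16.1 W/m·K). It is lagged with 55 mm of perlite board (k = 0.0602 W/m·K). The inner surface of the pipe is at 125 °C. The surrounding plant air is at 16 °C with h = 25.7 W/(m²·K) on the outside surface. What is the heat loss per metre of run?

q′ ≈ 40.6 W/m

Radial resistances (cylindrical: R_cond = ln(r_o/r_i)/(2πkL), R_conv = 1/(h·2πrL)):
R_stainless steel pipe wall = ln(32.6/26)/(2π×16.1×1) = 0.002236 K/W
R_perlite board = ln(87.6/32.6)/(2π×0.0602×1) = 2.613 K/W
R_outer film = 1/(h_o·2πr_oL) = 1/(25.7×2π×0.0876×1) = 0.07069 K/W
R_total = 2.686 K/W
Q = ΔT/R_total = 109/2.686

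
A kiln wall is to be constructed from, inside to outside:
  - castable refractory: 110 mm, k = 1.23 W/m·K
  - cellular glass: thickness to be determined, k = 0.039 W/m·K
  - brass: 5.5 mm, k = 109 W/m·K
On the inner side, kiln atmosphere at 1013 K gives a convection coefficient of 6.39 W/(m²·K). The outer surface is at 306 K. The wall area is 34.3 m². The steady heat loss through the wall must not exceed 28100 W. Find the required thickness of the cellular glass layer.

L ≈ 24.1 mm

Series thermal resistances:
R_inner film = 1/(h_i·A) = 1/(6.39×34.3) = 0.004563 K/W
R_castable refractory = L/(kA) = 0.11/(1.23×34.3) = 0.002607 K/W
R_brass = L/(kA) = 0.0055/(109×34.3) = 1.471×10^-6 K/W
Sum of the known resistances R_other = 0.007171 K/W
Required total resistance R_tot = ΔT/Q_allow = 707/28100 = 0.02516 K/W
R_cellular glass = R_tot − R_other = 0.01799 K/W
L = R·k·A = 0.01799×0.039×34.3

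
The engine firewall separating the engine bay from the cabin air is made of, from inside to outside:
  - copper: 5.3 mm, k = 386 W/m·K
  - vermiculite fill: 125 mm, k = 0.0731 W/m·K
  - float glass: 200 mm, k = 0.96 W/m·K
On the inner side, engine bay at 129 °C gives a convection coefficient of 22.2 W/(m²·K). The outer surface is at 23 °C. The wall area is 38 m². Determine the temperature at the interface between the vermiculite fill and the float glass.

T ≈ 34.2 °C

Series thermal resistances:
R_inner film = 1/(h_i·A) = 1/(22.2×38) = 0.001185 K/W
R_copper = L/(kA) = 0.0053/(386×38) = 3.613×10^-7 K/W
R_vermiculite fill = L/(kA) = 0.125/(0.0731×38) = 0.045 K/W
R_float glass = L/(kA) = 0.2/(0.96×38) = 0.005482 K/W
R_total = 0.05167 K/W;  Q = ΔT/R_total = 106/0.05167 = 2052 W
T_interface = T_inner − Q·ΣR(inner→interface) = 129 − 2050×0.04619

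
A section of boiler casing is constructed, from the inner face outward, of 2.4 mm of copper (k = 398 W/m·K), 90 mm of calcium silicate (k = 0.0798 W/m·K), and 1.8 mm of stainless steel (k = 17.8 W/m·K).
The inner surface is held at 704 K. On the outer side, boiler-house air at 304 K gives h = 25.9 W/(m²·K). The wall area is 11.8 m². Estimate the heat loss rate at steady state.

Q ≈ 4050 W

Treating each layer as a thermal resistance in series:
R_copper = L/(kA) = 0.0024/(398×11.8) = 5.11×10^-7 K/W
R_calcium silicate = L/(kA) = 0.09/(0.0798×11.8) = 0.09558 K/W
R_stainless steel = L/(kA) = 0.0018/(17.8×11.8) = 8.57×10^-6 K/W
R_outer film = 1/(h_o·A) = 1/(25.9×11.8) = 0.003272 K/W
R_total = 0.09886 K/W
Q = ΔT / R_total = 400 / 0.09886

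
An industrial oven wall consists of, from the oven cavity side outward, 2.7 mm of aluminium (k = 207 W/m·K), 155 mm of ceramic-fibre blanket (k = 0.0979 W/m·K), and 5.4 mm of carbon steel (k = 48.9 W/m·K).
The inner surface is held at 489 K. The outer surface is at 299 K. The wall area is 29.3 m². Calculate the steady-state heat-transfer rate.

Q ≈ 3520 W

Model the wall as resistances in series:
R_aluminium = L/(kA) = 0.0027/(207×29.3) = 4.452×10^-7 K/W
R_ceramic-fibre blanket = L/(kA) = 0.155/(0.0979×29.3) = 0.05404 K/W
R_carbon steel = L/(kA) = 0.0054/(48.9×29.3) = 3.769×10^-6 K/W
R_total = 0.05404 K/W
Q = ΔT / R_total = 190 / 0.05404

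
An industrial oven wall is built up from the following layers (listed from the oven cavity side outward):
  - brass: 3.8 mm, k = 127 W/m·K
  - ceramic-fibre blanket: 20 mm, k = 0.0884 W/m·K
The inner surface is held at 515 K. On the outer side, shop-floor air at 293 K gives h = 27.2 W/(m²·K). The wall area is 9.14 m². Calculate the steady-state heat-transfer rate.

Thermal resistances in series:
R_brass = L/(kA) = 0.0038/(127×9.14) = 3.274×10^-6 K/W
R_ceramic-fibre blanket = L/(kA) = 0.02/(0.0884×9.14) = 0.02475 K/W
R_outer film = 1/(h_o·A) = 1/(27.2×9.14) = 0.004022 K/W
R_total = 0.02878 K/W
Q = ΔT / R_total = 222 / 0.02878

Q ≈ 7710 W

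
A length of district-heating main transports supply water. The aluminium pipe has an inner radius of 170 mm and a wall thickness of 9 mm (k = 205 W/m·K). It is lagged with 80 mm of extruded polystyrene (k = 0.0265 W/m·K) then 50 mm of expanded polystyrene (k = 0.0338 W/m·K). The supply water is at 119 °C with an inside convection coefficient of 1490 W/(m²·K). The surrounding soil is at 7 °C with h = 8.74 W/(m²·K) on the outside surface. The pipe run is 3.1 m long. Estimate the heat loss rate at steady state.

Q ≈ 112 W

Per-layer cylindrical resistances, series-summed:
R_inner film = 1/(h_i·2πr₁L) = 1/(1490×2π×0.17×3.1) = 2.027×10^-4 K/W
R_aluminium pipe wall = ln(179/170)/(2π×205×3.1) = 1.292×10^-5 K/W
R_extruded polystyrene = ln(259/179)/(2π×0.0265×3.1) = 0.7157 K/W
R_expanded polystyrene = ln(309/259)/(2π×0.0338×3.1) = 0.2681 K/W
R_outer film = 1/(h_o·2πr_oL) = 1/(8.74×2π×0.309×3.1) = 0.01901 K/W
R_total = 1.003 K/W
Q = ΔT/R_total = 112/1.003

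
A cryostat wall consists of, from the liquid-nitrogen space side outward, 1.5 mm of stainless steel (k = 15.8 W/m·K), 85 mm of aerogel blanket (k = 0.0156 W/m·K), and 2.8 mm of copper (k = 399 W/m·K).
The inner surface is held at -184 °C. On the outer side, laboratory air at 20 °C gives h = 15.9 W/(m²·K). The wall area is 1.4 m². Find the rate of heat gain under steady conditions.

Q ≈ 51.8 W

Thermal resistances in series:
R_stainless steel = L/(kA) = 0.0015/(15.8×1.4) = 6.781×10^-5 K/W
R_aerogel blanket = L/(kA) = 0.085/(0.0156×1.4) = 3.892 K/W
R_copper = L/(kA) = 0.0028/(399×1.4) = 5.013×10^-6 K/W
R_outer film = 1/(h_o·A) = 1/(15.9×1.4) = 0.04492 K/W
R_total = 3.937 K/W
Q = ΔT / R_total = 204 / 3.937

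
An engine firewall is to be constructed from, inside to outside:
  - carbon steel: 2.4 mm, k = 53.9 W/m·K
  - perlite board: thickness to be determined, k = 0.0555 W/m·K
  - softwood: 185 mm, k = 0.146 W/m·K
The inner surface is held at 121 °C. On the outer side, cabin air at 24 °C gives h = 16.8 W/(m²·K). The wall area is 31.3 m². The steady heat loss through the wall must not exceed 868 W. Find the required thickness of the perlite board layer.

L ≈ 120 mm

Thermal resistances in series:
R_carbon steel = L/(kA) = 0.0024/(53.9×31.3) = 1.423×10^-6 K/W
R_softwood = L/(kA) = 0.185/(0.146×31.3) = 0.04048 K/W
R_outer film = 1/(h_o·A) = 1/(16.8×31.3) = 0.001902 K/W
Sum of the known resistances R_other = 0.04239 K/W
Required total resistance R_tot = ΔT/Q_allow = 97/868 = 0.1118 K/W
R_perlite board = R_tot − R_other = 0.06936 K/W
L = R·k·A = 0.06936×0.0555×31.3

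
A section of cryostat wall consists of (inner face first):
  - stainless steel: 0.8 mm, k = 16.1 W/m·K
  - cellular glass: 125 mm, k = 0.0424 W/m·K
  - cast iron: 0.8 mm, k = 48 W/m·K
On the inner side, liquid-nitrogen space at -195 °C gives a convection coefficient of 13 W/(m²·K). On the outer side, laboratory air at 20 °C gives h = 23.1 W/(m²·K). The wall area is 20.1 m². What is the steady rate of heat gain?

Q ≈ 1410 W

Using the resistance-network approach (series):
R_inner film = 1/(h_i·A) = 1/(13×20.1) = 0.003827 K/W
R_stainless steel = L/(kA) = 0.0008/(16.1×20.1) = 2.472×10^-6 K/W
R_cellular glass = L/(kA) = 0.125/(0.0424×20.1) = 0.1467 K/W
R_cast iron = L/(kA) = 0.0008/(48×20.1) = 8.292×10^-7 K/W
R_outer film = 1/(h_o·A) = 1/(23.1×20.1) = 0.002154 K/W
R_total = 0.1527 K/W
Q = ΔT / R_total = 215 / 0.1527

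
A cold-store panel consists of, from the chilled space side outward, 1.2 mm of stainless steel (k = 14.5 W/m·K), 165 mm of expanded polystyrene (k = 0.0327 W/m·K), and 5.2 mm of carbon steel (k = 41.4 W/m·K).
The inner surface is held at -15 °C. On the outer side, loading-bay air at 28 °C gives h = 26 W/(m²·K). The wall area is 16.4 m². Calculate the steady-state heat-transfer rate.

Model the wall as resistances in series:
R_stainless steel = L/(kA) = 0.0012/(14.5×16.4) = 5.046×10^-6 K/W
R_expanded polystyrene = L/(kA) = 0.165/(0.0327×16.4) = 0.3077 K/W
R_carbon steel = L/(kA) = 0.0052/(41.4×16.4) = 7.659×10^-6 K/W
R_outer film = 1/(h_o·A) = 1/(26×16.4) = 0.002345 K/W
R_total = 0.31 K/W
Q = ΔT / R_total = 43 / 0.31

Q ≈ 139 W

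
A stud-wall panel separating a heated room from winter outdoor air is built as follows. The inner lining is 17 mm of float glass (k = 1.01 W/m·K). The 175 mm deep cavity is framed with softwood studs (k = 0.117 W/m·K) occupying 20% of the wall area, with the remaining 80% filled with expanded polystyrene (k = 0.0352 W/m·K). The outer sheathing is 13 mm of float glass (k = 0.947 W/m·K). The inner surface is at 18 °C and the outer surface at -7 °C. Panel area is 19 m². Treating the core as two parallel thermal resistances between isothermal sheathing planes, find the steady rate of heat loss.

Q ≈ 139 W

Sheathing layers in series; stud and cavity paths in parallel between them.
R_inner = 0.017/(1.01×19) = 8.859×10^-4 K/W
R_stud  = 0.175/(0.117×0.2×19) = 0.3936 K/W
R_cav   = 0.175/(0.0352×0.8×19) = 0.3271 K/W
1/R_core = 1/R_stud + 1/R_cav → R_core = 0.1786 K/W
R_outer = 0.013/(0.947×19) = 7.225×10^-4 K/W
R_total = 0.1802 K/W
Q = ΔT/R_total = 25/0.1802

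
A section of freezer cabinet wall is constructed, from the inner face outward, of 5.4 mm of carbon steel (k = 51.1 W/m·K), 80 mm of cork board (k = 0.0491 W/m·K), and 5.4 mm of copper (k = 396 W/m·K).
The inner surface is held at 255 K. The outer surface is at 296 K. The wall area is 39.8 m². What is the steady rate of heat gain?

Q ≈ 1000 W

Treating each layer as a thermal resistance in series:
R_carbon steel = L/(kA) = 0.0054/(51.1×39.8) = 2.655×10^-6 K/W
R_cork board = L/(kA) = 0.08/(0.0491×39.8) = 0.04094 K/W
R_copper = L/(kA) = 0.0054/(396×39.8) = 3.426×10^-7 K/W
R_total = 0.04094 K/W
Q = ΔT / R_total = 41 / 0.04094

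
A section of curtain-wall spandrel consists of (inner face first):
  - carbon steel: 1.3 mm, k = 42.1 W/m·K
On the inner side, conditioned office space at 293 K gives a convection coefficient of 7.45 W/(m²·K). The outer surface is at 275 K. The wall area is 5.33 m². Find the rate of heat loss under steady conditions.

Model the wall as resistances in series:
R_inner film = 1/(h_i·A) = 1/(7.45×5.33) = 0.02518 K/W
R_carbon steel = L/(kA) = 0.0013/(42.1×5.33) = 5.793×10^-6 K/W
R_total = 0.02519 K/W
Q = ΔT / R_total = 18 / 0.02519

Q ≈ 715 W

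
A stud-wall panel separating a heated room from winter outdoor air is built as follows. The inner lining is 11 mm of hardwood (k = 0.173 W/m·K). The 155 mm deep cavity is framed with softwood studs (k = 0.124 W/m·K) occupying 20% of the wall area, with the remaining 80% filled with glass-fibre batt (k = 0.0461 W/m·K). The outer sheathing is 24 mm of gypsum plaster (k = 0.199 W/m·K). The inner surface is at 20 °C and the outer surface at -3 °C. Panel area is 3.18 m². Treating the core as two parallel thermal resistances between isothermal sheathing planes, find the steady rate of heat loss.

Q ≈ 27.1 W

Sheathing layers in series; stud and cavity paths in parallel between them.
R_inner = 0.011/(0.173×3.18) = 0.01999 K/W
R_stud  = 0.155/(0.124×0.2×3.18) = 1.965 K/W
R_cav   = 0.155/(0.0461×0.8×3.18) = 1.322 K/W
1/R_core = 1/R_stud + 1/R_cav → R_core = 0.7902 K/W
R_outer = 0.024/(0.199×3.18) = 0.03793 K/W
R_total = 0.8482 K/W
Q = ΔT/R_total = 23/0.8482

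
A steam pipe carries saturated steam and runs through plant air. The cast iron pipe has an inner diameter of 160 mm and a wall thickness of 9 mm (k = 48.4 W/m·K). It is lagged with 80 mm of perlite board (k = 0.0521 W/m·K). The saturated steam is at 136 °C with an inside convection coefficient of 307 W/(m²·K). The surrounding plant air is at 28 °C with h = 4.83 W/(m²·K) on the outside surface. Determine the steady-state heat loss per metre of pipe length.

Cylindrical conduction, so R = ln(r₂/r₁)/(2πkL) per layer, in series:
R_inner film = 1/(h_i·2πr₁L) = 1/(307×2π×0.08×1) = 0.00648 K/W
R_cast iron pipe wall = ln(89/80)/(2π×48.4×1) = 3.506×10^-4 K/W
R_perlite board = ln(169/89)/(2π×0.0521×1) = 1.959 K/W
R_outer film = 1/(h_o·2πr_oL) = 1/(4.83×2π×0.169×1) = 0.195 K/W
R_total = 2.161 K/W
Q = ΔT/R_total = 108/2.161

q′ ≈ 50 W/m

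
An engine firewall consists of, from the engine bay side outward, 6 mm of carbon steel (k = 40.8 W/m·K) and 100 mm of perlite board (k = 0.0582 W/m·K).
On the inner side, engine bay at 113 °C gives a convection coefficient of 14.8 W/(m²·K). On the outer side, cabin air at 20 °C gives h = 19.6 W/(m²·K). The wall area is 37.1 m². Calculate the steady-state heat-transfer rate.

Using the resistance-network approach (series):
R_inner film = 1/(h_i·A) = 1/(14.8×37.1) = 0.001821 K/W
R_carbon steel = L/(kA) = 0.006/(40.8×37.1) = 3.964×10^-6 K/W
R_perlite board = L/(kA) = 0.1/(0.0582×37.1) = 0.04631 K/W
R_outer film = 1/(h_o·A) = 1/(19.6×37.1) = 0.001375 K/W
R_total = 0.04951 K/W
Q = ΔT / R_total = 93 / 0.04951

Q ≈ 1880 W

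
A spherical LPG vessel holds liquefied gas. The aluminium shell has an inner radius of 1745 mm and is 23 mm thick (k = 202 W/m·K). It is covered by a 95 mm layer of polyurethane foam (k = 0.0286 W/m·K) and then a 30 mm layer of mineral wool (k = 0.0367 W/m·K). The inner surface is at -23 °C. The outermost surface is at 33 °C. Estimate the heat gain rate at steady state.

Each spherical layer contributes R = (1/r_i − 1/r_o)/(4πk):
R_aluminium shell = (1/1.745 − 1/1.768)/(4π×202) = 2.937×10^-6 K/W
R_polyurethane foam = (1/1.768 − 1/1.863)/(4π×0.0286) = 0.08025 K/W
R_mineral wool = (1/1.863 − 1/1.893)/(4π×0.0367) = 0.01845 K/W
R_total = 0.0987 K/W
Q = ΔT/R_total = 56/0.0987

Q ≈ 567 W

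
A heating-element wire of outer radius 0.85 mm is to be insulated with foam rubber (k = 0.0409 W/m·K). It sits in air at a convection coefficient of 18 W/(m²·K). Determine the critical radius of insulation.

For a cylinder r_cr = k/h = 0.0409/18
r_cr = 2.27 mm; since the bare radius (0.85 mm) is below r_cr, adding a thin layer of insulation will *increase* heat loss.

r_cr ≈ 2.27 mm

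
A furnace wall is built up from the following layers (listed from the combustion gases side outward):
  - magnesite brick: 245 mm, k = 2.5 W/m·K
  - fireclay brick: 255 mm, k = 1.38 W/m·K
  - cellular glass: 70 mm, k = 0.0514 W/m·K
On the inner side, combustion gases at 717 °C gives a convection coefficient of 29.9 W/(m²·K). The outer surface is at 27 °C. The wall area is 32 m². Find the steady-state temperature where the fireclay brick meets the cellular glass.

T ≈ 587 °C

Treating each layer as a thermal resistance in series:
R_inner film = 1/(h_i·A) = 1/(29.9×32) = 0.001045 K/W
R_magnesite brick = L/(kA) = 0.245/(2.5×32) = 0.003063 K/W
R_fireclay brick = L/(kA) = 0.255/(1.38×32) = 0.005774 K/W
R_cellular glass = L/(kA) = 0.07/(0.0514×32) = 0.04256 K/W
R_total = 0.05244 K/W;  Q = ΔT/R_total = 690/0.05244 = 13160 W
T_interface = T_inner − Q·ΣR(inner→interface) = 717 − 13200×0.009882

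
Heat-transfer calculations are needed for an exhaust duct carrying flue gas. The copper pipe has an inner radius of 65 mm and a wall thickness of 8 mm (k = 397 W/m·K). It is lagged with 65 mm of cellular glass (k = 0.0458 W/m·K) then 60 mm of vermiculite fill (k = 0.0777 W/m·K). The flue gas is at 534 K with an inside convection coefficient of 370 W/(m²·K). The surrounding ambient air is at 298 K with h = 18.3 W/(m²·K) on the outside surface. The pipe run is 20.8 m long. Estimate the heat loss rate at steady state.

Q ≈ 1630 W

Per-layer cylindrical resistances, series-summed:
R_inner film = 1/(h_i·2πr₁L) = 1/(370×2π×0.065×20.8) = 3.182×10^-4 K/W
R_copper pipe wall = ln(73/65)/(2π×397×20.8) = 2.237×10^-6 K/W
R_cellular glass = ln(138/73)/(2π×0.0458×20.8) = 0.1064 K/W
R_vermiculite fill = ln(198/138)/(2π×0.0777×20.8) = 0.03555 K/W
R_outer film = 1/(h_o·2πr_oL) = 1/(18.3×2π×0.198×20.8) = 0.002112 K/W
R_total = 0.1444 K/W
Q = ΔT/R_total = 236/0.1444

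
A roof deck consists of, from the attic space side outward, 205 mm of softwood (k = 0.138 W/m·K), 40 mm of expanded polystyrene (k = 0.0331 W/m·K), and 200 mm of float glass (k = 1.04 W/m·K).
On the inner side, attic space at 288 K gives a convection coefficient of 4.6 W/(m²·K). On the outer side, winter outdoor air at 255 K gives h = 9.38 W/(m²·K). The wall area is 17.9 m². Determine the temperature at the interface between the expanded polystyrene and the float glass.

T ≈ 258 K

Treating each layer as a thermal resistance in series:
R_inner film = 1/(h_i·A) = 1/(4.6×17.9) = 0.01214 K/W
R_softwood = L/(kA) = 0.205/(0.138×17.9) = 0.08299 K/W
R_expanded polystyrene = L/(kA) = 0.04/(0.0331×17.9) = 0.06751 K/W
R_float glass = L/(kA) = 0.2/(1.04×17.9) = 0.01074 K/W
R_outer film = 1/(h_o·A) = 1/(9.38×17.9) = 0.005956 K/W
R_total = 0.1793 K/W;  Q = ΔT/R_total = 33/0.1793 = 184 W
T_interface = T_inner − Q·ΣR(inner→interface) = 288 − 184×0.1626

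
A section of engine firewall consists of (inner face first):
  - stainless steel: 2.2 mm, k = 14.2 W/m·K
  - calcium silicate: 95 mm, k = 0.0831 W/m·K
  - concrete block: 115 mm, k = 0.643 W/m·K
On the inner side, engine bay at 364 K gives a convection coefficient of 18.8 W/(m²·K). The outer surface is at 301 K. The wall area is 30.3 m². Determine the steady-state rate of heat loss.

Using the resistance-network approach (series):
R_inner film = 1/(h_i·A) = 1/(18.8×30.3) = 0.001755 K/W
R_stainless steel = L/(kA) = 0.0022/(14.2×30.3) = 5.113×10^-6 K/W
R_calcium silicate = L/(kA) = 0.095/(0.0831×30.3) = 0.03773 K/W
R_concrete block = L/(kA) = 0.115/(0.643×30.3) = 0.005903 K/W
R_total = 0.04539 K/W
Q = ΔT / R_total = 63 / 0.04539

Q ≈ 1390 W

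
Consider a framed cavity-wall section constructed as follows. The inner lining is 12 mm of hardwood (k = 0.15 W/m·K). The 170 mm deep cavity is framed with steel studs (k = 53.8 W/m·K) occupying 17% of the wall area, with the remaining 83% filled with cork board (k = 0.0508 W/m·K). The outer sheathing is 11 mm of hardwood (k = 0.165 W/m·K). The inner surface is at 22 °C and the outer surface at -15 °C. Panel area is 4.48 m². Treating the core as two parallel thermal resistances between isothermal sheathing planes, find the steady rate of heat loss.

Sheathing layers in series; stud and cavity paths in parallel between them.
R_inner = 0.012/(0.15×4.48) = 0.01786 K/W
R_stud  = 0.17/(53.8×0.17×4.48) = 0.004149 K/W
R_cav   = 0.17/(0.0508×0.83×4.48) = 0.9 K/W
1/R_core = 1/R_stud + 1/R_cav → R_core = 0.00413 K/W
R_outer = 0.011/(0.165×4.48) = 0.01488 K/W
R_total = 0.03687 K/W
Q = ΔT/R_total = 37/0.03687

Q ≈ 1000 W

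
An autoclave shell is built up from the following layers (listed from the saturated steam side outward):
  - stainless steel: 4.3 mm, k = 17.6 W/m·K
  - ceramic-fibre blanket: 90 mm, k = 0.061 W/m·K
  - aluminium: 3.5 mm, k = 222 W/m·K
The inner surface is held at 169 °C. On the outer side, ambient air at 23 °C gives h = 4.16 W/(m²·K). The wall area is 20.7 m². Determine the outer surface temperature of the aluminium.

Treating each layer as a thermal resistance in series:
R_stainless steel = L/(kA) = 0.0043/(17.6×20.7) = 1.18×10^-5 K/W
R_ceramic-fibre blanket = L/(kA) = 0.09/(0.061×20.7) = 0.07128 K/W
R_aluminium = L/(kA) = 0.0035/(222×20.7) = 7.616×10^-7 K/W
R_outer film = 1/(h_o·A) = 1/(4.16×20.7) = 0.01161 K/W
R_total = 0.0829 K/W;  Q = ΔT/R_total = 146/0.0829 = 1761 W
T_interface = T_inner − Q·ΣR(inner→interface) = 169 − 1760×0.07129

T ≈ 43.5 °C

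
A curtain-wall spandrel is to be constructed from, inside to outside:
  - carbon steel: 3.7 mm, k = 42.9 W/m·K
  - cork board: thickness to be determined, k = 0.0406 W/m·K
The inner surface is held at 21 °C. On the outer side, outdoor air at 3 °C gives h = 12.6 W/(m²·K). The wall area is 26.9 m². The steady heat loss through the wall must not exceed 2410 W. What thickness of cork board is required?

L ≈ 4.93 mm

Series thermal resistances:
R_carbon steel = L/(kA) = 0.0037/(42.9×26.9) = 3.206×10^-6 K/W
R_outer film = 1/(h_o·A) = 1/(12.6×26.9) = 0.00295 K/W
Sum of the known resistances R_other = 0.002954 K/W
Required total resistance R_tot = ΔT/Q_allow = 18/2410 = 0.007469 K/W
R_cork board = R_tot − R_other = 0.004515 K/W
L = R·k·A = 0.004515×0.0406×26.9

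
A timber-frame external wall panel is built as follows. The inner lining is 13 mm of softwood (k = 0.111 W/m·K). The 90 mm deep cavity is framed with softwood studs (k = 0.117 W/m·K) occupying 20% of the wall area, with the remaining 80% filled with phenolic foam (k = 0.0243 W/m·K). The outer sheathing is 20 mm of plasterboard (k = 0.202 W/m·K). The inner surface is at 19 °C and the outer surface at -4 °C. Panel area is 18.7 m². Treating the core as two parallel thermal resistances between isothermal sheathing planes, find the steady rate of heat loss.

Sheathing layers in series; stud and cavity paths in parallel between them.
R_inner = 0.013/(0.111×18.7) = 0.006263 K/W
R_stud  = 0.09/(0.117×0.2×18.7) = 0.2057 K/W
R_cav   = 0.09/(0.0243×0.8×18.7) = 0.2476 K/W
1/R_core = 1/R_stud + 1/R_cav → R_core = 0.1123 K/W
R_outer = 0.02/(0.202×18.7) = 0.005295 K/W
R_total = 0.1239 K/W
Q = ΔT/R_total = 23/0.1239

Q ≈ 186 W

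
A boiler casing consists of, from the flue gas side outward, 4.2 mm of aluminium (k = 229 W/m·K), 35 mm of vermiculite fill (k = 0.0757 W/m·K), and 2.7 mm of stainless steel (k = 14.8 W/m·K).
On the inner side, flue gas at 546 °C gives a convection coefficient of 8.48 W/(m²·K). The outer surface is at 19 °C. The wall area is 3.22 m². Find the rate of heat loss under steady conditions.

Q ≈ 2920 W

Series thermal resistances:
R_inner film = 1/(h_i·A) = 1/(8.48×3.22) = 0.03662 K/W
R_aluminium = L/(kA) = 0.0042/(229×3.22) = 5.696×10^-6 K/W
R_vermiculite fill = L/(kA) = 0.035/(0.0757×3.22) = 0.1436 K/W
R_stainless steel = L/(kA) = 0.0027/(14.8×3.22) = 5.666×10^-5 K/W
R_total = 0.1803 K/W
Q = ΔT / R_total = 527 / 0.1803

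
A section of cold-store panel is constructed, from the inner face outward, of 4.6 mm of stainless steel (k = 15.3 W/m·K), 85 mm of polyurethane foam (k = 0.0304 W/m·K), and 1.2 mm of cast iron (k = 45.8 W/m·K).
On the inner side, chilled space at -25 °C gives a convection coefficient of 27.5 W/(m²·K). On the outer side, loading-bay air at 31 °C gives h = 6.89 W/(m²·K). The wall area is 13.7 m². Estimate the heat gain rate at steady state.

Model the wall as resistances in series:
R_inner film = 1/(h_i·A) = 1/(27.5×13.7) = 0.002654 K/W
R_stainless steel = L/(kA) = 0.0046/(15.3×13.7) = 2.195×10^-5 K/W
R_polyurethane foam = L/(kA) = 0.085/(0.0304×13.7) = 0.2041 K/W
R_cast iron = L/(kA) = 0.0012/(45.8×13.7) = 1.912×10^-6 K/W
R_outer film = 1/(h_o·A) = 1/(6.89×13.7) = 0.01059 K/W
R_total = 0.2174 K/W
Q = ΔT / R_total = 56 / 0.2174

Q ≈ 258 W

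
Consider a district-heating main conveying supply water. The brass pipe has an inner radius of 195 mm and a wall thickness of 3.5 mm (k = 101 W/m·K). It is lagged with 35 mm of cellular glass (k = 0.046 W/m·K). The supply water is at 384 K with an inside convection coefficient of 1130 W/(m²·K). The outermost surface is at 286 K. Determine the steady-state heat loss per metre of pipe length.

Cylindrical conduction, so R = ln(r₂/r₁)/(2πkL) per layer, in series:
R_inner film = 1/(h_i·2πr₁L) = 1/(1130×2π×0.195×1) = 7.223×10^-4 K/W
R_brass pipe wall = ln(198.5/195)/(2π×101×1) = 2.803×10^-5 K/W
R_cellular glass = ln(233.5/198.5)/(2π×0.046×1) = 0.5619 K/W
R_total = 0.5626 K/W
Q = ΔT/R_total = 98/0.5626

q′ ≈ 174 W/m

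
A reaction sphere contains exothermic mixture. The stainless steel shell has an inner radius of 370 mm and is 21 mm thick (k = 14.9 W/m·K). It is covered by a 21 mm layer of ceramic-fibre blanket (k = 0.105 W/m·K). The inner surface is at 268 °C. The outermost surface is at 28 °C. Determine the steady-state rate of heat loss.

Radial (spherical) resistances in series:
R_stainless steel shell = (1/0.37 − 1/0.391)/(4π×14.9) = 7.753×10^-4 K/W
R_ceramic-fibre blanket = (1/0.391 − 1/0.412)/(4π×0.105) = 0.0988 K/W
R_total = 0.09957 K/W
Q = ΔT/R_total = 240/0.09957

Q ≈ 2410 W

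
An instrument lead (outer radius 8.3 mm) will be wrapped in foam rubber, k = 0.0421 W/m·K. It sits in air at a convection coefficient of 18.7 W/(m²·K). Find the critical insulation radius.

For a cylinder r_cr = k/h = 0.0421/18.7
r_cr = 2.25 mm; since the bare radius (8.3 mm) is above r_cr, any added insulation will reduce heat loss.

r_cr ≈ 2.25 mm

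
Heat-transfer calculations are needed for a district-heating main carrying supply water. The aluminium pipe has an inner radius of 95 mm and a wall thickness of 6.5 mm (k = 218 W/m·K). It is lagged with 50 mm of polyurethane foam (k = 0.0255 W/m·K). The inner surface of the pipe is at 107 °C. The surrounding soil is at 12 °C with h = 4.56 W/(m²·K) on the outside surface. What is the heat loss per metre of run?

Cylindrical conduction, so R = ln(r₂/r₁)/(2πkL) per layer, in series:
R_aluminium pipe wall = ln(101.5/95)/(2π×218×1) = 4.832×10^-5 K/W
R_polyurethane foam = ln(151.5/101.5)/(2π×0.0255×1) = 2.5 K/W
R_outer film = 1/(h_o·2πr_oL) = 1/(4.56×2π×0.1515×1) = 0.2304 K/W
R_total = 2.73 K/W
Q = ΔT/R_total = 95/2.73

q′ ≈ 34.8 W/m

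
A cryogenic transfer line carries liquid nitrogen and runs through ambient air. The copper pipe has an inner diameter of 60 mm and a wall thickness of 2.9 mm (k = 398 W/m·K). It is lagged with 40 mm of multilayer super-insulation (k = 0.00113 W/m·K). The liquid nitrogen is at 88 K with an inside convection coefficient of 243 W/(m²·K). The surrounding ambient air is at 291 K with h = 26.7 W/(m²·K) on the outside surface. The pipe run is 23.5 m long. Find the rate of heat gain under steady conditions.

Radial resistances (cylindrical: R_cond = ln(r_o/r_i)/(2πkL), R_conv = 1/(h·2πrL)):
R_inner film = 1/(h_i·2πr₁L) = 1/(243×2π×0.03×23.5) = 9.29×10^-4 K/W
R_copper pipe wall = ln(32.9/30)/(2π×398×23.5) = 1.57×10^-6 K/W
R_multilayer super-insulation = ln(72.9/32.9)/(2π×0.00113×23.5) = 4.768 K/W
R_outer film = 1/(h_o·2πr_oL) = 1/(26.7×2π×0.0729×23.5) = 0.003479 K/W
R_total = 4.773 K/W
Q = ΔT/R_total = 203/4.773

Q ≈ 42.5 W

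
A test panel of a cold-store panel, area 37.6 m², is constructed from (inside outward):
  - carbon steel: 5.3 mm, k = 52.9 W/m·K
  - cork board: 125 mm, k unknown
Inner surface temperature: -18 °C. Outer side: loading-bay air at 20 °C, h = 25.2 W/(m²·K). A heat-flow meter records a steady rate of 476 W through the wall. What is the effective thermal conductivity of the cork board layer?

k ≈ 0.0422 W/(m·K)

Model the wall as resistances in series:
R_carbon steel = L/(kA) = 0.0053/(52.9×37.6) = 2.665×10^-6 K/W
R_outer film = 1/(h_o·A) = 1/(25.2×37.6) = 0.001055 K/W
Sum of known resistances R_other = 0.001058 K/W
Total R = ΔT/Q = 38/476 = 0.07983 K/W
R_cork board = R_total − R_other = 0.07877 K/W
k = L/(R·A) = 0.125/(0.07877×37.6)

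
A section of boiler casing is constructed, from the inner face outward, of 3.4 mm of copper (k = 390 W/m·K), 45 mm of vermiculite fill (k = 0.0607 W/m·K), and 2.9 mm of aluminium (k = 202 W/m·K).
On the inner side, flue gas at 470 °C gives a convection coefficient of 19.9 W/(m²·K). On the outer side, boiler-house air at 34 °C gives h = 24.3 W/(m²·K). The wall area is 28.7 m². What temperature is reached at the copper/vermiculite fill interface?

T ≈ 444 °C

Treating each layer as a thermal resistance in series:
R_inner film = 1/(h_i·A) = 1/(19.9×28.7) = 0.001751 K/W
R_copper = L/(kA) = 0.0034/(390×28.7) = 3.038×10^-7 K/W
R_vermiculite fill = L/(kA) = 0.045/(0.0607×28.7) = 0.02583 K/W
R_aluminium = L/(kA) = 0.0029/(202×28.7) = 5.002×10^-7 K/W
R_outer film = 1/(h_o·A) = 1/(24.3×28.7) = 0.001434 K/W
R_total = 0.02902 K/W;  Q = ΔT/R_total = 436/0.02902 = 15030 W
T_interface = T_inner − Q·ΣR(inner→interface) = 470 − 15000×0.001751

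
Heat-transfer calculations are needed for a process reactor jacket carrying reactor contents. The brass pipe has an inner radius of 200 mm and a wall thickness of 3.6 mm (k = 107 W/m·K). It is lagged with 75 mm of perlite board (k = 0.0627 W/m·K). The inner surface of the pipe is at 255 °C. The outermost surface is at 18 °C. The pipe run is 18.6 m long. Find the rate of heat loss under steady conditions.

Per-layer cylindrical resistances, series-summed:
R_brass pipe wall = ln(203.6/200)/(2π×107×18.6) = 1.427×10^-6 K/W
R_perlite board = ln(278.6/203.6)/(2π×0.0627×18.6) = 0.0428 K/W
R_total = 0.0428 K/W
Q = ΔT/R_total = 237/0.0428

Q ≈ 5540 W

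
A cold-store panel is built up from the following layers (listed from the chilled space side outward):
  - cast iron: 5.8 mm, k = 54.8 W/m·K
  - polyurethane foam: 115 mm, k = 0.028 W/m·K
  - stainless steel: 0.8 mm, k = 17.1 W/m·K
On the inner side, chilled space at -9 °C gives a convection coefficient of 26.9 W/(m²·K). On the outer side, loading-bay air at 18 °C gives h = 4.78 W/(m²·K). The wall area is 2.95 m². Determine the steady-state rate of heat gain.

Q ≈ 18.3 W

Series thermal resistances:
R_inner film = 1/(h_i·A) = 1/(26.9×2.95) = 0.0126 K/W
R_cast iron = L/(kA) = 0.0058/(54.8×2.95) = 3.588×10^-5 K/W
R_polyurethane foam = L/(kA) = 0.115/(0.028×2.95) = 1.392 K/W
R_stainless steel = L/(kA) = 0.0008/(17.1×2.95) = 1.586×10^-5 K/W
R_outer film = 1/(h_o·A) = 1/(4.78×2.95) = 0.07092 K/W
R_total = 1.476 K/W
Q = ΔT / R_total = 27 / 1.476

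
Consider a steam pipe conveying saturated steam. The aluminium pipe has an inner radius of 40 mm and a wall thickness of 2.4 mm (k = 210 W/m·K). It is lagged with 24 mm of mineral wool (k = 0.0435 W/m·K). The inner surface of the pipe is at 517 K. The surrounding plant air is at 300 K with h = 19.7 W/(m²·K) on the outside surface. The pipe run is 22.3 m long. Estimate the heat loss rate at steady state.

Q ≈ 2750 W

For a radial system each layer contributes R = ln(r_out/r_in)/(2πkL); films add R = 1/(hA).
R_aluminium pipe wall = ln(42.4/40)/(2π×210×22.3) = 1.98×10^-6 K/W
R_mineral wool = ln(66.4/42.4)/(2π×0.0435×22.3) = 0.07359 K/W
R_outer film = 1/(h_o·2πr_oL) = 1/(19.7×2π×0.0664×22.3) = 0.005456 K/W
R_total = 0.07905 K/W
Q = ΔT/R_total = 217/0.07905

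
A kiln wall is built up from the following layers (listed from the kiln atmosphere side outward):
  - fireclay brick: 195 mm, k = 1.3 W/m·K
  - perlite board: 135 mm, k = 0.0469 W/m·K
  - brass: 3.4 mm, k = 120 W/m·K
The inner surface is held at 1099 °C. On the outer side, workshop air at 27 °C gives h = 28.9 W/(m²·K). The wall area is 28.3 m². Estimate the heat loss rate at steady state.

Model the wall as resistances in series:
R_fireclay brick = L/(kA) = 0.195/(1.3×28.3) = 0.0053 K/W
R_perlite board = L/(kA) = 0.135/(0.0469×28.3) = 0.1017 K/W
R_brass = L/(kA) = 0.0034/(120×28.3) = 1.001×10^-6 K/W
R_outer film = 1/(h_o·A) = 1/(28.9×28.3) = 0.001223 K/W
R_total = 0.1082 K/W
Q = ΔT / R_total = 1072 / 0.1082

Q ≈ 9900 W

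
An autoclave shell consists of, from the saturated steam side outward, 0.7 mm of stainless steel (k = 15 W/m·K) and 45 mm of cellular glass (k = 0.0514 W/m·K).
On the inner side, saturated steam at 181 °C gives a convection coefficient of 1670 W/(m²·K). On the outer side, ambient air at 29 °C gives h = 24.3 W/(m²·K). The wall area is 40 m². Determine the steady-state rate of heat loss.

Q ≈ 6630 W

Treating each layer as a thermal resistance in series:
R_inner film = 1/(h_i·A) = 1/(1670×40) = 1.497×10^-5 K/W
R_stainless steel = L/(kA) = 0.0007/(15×40) = 1.167×10^-6 K/W
R_cellular glass = L/(kA) = 0.045/(0.0514×40) = 0.02189 K/W
R_outer film = 1/(h_o·A) = 1/(24.3×40) = 0.001029 K/W
R_total = 0.02293 K/W
Q = ΔT / R_total = 152 / 0.02293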